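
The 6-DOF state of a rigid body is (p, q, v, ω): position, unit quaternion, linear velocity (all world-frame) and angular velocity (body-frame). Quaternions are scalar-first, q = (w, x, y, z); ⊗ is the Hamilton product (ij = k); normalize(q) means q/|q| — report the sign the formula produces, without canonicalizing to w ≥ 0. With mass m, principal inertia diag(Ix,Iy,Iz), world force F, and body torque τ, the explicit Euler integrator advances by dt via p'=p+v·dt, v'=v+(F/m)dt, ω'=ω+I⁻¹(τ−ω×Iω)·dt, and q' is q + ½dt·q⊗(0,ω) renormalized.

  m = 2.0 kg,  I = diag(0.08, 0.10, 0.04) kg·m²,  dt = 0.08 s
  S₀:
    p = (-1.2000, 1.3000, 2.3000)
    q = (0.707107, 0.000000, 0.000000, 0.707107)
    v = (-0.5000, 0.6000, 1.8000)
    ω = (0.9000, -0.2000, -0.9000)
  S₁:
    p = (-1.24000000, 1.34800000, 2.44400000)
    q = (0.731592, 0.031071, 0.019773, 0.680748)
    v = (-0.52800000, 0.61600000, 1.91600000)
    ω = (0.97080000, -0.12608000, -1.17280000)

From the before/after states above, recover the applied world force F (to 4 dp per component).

F = (-0.7000, 0.4000, 2.9000)

Δv = v₁−v₀ = (-0.02800000, 0.01600000, 0.11600000)
applied force F = (-0.7000, 0.4000, 2.9000)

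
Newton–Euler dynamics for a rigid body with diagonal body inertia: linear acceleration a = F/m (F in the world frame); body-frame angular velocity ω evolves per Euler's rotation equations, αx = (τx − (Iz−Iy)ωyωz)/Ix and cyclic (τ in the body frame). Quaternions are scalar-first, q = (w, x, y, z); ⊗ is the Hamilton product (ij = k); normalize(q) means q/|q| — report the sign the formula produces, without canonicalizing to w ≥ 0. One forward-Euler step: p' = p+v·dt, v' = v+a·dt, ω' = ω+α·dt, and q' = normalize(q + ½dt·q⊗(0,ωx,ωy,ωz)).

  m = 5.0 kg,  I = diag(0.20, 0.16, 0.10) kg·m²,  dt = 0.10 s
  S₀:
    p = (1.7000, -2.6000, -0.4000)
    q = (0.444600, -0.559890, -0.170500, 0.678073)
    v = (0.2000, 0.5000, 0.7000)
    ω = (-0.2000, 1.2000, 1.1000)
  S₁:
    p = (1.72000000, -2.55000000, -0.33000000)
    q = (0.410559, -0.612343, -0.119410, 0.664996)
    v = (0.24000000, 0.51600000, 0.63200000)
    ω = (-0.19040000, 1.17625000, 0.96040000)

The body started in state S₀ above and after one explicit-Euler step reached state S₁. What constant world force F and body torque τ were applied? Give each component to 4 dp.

Δω = ω₁−ω₀ = (0.00960000, -0.02375000, -0.13960000)
applied torque τ = (-0.0600, -0.0600, -0.1300)
v₁ − v₀ = (0.04000000, 0.01600000, -0.06800000)
m·(v₁−v₀)/dt = (2.0000, 0.8000, -3.4000)

F = (2.0000, 0.8000, -3.4000)
τ = (-0.0600, -0.0600, -0.1300)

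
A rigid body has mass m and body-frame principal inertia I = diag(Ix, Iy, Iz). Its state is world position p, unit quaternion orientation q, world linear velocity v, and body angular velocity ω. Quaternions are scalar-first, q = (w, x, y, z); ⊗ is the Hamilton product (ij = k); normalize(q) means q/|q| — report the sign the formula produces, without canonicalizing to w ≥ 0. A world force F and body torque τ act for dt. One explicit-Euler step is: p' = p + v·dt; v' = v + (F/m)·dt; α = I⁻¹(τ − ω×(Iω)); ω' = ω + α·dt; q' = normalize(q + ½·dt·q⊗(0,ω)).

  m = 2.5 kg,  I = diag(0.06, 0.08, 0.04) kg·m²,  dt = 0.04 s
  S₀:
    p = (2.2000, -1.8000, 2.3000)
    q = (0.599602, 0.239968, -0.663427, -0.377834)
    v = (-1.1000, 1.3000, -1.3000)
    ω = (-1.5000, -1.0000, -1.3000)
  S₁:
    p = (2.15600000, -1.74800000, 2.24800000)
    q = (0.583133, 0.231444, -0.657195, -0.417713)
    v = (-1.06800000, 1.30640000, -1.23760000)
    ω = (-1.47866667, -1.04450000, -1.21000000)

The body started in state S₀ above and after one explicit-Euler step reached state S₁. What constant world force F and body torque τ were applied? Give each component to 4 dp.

Δv = v₁−v₀ = (0.03200000, 0.00640000, 0.06240000)
m·(v₁−v₀)/dt = (2.0000, 0.4000, 3.9000)
Δω = ω₁−ω₀ = (0.02133333, -0.04450000, 0.09000000)
applied torque τ = (-0.0200, -0.0500, 0.1200)

F = (2.0000, 0.4000, 3.9000)
τ = (-0.0200, -0.0500, 0.1200)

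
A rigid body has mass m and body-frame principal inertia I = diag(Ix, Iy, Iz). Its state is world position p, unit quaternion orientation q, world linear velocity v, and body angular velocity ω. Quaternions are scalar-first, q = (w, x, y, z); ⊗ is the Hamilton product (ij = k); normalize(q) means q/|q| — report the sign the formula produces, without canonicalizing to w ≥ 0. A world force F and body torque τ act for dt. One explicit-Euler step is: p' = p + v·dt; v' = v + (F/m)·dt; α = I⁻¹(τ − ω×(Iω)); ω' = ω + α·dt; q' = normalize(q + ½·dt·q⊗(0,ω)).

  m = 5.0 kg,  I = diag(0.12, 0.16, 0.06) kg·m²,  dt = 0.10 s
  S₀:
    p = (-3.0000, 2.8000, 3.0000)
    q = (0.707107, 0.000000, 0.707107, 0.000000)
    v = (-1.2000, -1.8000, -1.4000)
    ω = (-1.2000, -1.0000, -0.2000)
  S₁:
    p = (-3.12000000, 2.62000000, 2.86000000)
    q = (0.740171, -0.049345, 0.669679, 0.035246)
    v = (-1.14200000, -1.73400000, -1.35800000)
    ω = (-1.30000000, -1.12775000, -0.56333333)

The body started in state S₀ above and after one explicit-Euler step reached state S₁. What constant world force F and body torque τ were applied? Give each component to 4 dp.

ω₁ − ω₀ = (-0.10000000, -0.12775000, -0.36333333)
ω₀×(Iω₀) = (-0.0200, 0.0144, 0.0480)
I·α + gyro = (-0.1400, -0.1900, -0.1700)
Δv = v₁−v₀ = (0.05800000, 0.06600000, 0.04200000)
F = m·Δv/dt = (2.9000, 3.3000, 2.1000)

F = (2.9000, 3.3000, 2.1000)
τ = (-0.1400, -0.1900, -0.1700)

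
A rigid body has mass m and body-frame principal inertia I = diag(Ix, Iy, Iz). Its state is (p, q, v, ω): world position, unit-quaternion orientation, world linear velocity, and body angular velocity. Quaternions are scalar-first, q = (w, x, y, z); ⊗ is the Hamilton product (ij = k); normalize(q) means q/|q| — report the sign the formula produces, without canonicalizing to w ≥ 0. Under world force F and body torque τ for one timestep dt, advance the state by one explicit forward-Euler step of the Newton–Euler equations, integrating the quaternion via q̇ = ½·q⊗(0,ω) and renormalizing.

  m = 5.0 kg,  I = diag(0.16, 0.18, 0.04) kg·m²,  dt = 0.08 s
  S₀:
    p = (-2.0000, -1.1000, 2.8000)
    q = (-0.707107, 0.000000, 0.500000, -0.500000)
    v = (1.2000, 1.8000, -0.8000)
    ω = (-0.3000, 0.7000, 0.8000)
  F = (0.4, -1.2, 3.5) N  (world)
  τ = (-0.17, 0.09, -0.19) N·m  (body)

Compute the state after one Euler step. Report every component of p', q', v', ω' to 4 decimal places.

precession coupling ω×(Iω) = (-0.0784, -0.0288, -0.0042)
α = I⁻¹(τ − ω×Iω) = (-0.5725, 0.6600, -4.6450)
ω + α·dt = (-0.3458, 0.7528, 0.4284)
Hamilton product q⊗(0,ω) = (0.0500000, 0.9621321, -0.3449749, -0.4156856)
q + ½dt·q⊗(0,ω), renormalized = (-0.7044, 0.0384, 0.4857, -0.5161)
p' = p + v·dt = (-1.9040, -0.9560, 2.7360)
v' = v + a·dt = (1.2064, 1.7808, -0.7440)

p' = (-1.9040, -0.9560, 2.7360)
q' = (-0.7044, 0.0384, 0.4857, -0.5161)
v' = (1.2064, 1.7808, -0.7440)
ω' = (-0.3458, 0.7528, 0.4284)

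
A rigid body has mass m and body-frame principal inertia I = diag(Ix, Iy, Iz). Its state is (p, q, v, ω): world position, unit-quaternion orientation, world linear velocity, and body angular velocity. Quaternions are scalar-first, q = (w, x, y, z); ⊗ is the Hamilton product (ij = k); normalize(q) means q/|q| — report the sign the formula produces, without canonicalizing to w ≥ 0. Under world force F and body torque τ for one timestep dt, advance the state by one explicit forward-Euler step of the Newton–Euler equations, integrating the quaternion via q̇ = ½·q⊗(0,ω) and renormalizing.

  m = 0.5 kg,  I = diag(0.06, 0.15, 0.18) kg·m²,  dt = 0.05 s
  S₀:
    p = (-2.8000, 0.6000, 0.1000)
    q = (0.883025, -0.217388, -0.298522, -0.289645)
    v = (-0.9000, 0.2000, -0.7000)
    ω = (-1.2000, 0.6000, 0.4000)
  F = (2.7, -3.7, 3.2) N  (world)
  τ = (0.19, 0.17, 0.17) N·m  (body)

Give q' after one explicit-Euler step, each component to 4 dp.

2q̇ = q⊗(0,ω) = (0.0341056, -1.0052518, 0.9643442, -0.1354492)
q' = normalize(q + ½dt·q⊗(0,ω)) = (0.8833, -0.2424, -0.2742, -0.2929)

q' = (0.8833, -0.2424, -0.2742, -0.2929)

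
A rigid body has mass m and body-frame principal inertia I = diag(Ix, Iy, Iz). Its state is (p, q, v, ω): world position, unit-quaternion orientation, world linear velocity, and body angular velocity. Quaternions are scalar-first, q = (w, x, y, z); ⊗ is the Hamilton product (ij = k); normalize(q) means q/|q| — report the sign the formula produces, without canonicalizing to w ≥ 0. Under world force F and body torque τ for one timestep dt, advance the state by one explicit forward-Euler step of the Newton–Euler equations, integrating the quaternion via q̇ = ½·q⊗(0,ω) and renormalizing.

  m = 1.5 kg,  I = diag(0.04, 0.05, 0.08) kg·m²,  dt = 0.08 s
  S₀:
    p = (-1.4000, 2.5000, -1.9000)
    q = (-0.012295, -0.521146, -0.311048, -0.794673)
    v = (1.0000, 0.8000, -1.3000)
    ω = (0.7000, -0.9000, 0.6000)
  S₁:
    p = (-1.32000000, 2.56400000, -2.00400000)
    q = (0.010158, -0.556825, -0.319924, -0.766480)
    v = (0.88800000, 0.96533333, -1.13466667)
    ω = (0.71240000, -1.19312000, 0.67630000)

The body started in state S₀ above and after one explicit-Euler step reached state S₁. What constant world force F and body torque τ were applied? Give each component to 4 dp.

F = (-2.1000, 3.1000, 3.1000)
τ = (-0.0100, -0.2000, 0.0700)

v₁ − v₀ = (-0.11200000, 0.16533333, 0.16533333)
applied force F = (-2.1000, 3.1000, 3.1000)
rate change Δω = (0.01240000, -0.29312000, 0.07630000)
ω₀×(Iω₀) = (-0.0162, -0.0168, -0.0063)
applied torque τ = (-0.0100, -0.2000, 0.0700)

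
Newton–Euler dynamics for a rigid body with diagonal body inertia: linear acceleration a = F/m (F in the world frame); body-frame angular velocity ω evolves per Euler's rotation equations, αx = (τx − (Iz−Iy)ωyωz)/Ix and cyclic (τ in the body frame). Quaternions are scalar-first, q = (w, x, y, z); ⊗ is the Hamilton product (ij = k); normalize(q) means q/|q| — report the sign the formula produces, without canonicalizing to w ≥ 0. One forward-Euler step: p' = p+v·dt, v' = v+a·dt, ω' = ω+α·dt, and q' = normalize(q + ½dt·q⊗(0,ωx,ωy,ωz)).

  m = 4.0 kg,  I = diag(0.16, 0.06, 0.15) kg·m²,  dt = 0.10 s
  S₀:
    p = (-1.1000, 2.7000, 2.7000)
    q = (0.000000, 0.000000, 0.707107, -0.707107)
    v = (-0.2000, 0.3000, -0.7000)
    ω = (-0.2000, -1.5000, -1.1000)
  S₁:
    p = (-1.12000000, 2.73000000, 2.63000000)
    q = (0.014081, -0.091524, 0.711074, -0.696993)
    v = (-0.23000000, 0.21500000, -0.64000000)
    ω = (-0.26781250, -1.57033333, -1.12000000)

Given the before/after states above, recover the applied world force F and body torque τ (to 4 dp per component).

velocity change Δv = (-0.03000000, -0.08500000, 0.06000000)
m·(v₁−v₀)/dt = (-1.2000, -3.4000, 2.4000)
rate change Δω = (-0.06781250, -0.07033333, -0.02000000)
applied torque τ = (0.0400, -0.0400, -0.0600)

F = (-1.2000, -3.4000, 2.4000)
τ = (0.0400, -0.0400, -0.0600)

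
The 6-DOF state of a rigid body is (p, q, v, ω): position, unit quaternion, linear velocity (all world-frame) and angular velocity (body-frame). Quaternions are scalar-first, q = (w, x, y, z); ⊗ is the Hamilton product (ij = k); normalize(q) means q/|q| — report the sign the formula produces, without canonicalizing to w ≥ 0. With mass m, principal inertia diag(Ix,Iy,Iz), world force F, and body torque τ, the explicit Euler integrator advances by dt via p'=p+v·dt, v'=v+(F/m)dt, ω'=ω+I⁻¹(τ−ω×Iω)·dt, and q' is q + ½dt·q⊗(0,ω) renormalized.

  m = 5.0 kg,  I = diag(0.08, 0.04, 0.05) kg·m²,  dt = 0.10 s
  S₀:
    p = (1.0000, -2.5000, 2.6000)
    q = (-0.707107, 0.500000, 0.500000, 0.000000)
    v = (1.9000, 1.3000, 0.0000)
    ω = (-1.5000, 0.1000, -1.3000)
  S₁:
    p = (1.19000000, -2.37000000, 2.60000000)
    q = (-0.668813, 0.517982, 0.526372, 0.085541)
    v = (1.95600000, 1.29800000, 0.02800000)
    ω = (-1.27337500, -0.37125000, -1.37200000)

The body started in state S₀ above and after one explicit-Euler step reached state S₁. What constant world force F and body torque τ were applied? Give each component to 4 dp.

F = (2.8000, -0.1000, 1.4000)
τ = (0.1800, -0.1300, -0.0300)

velocity change Δv = (0.05600000, -0.00200000, 0.02800000)
applied force F = (2.8000, -0.1000, 1.4000)
rate change Δω = (0.22662500, -0.47125000, -0.07200000)
ω₀×(Iω₀) = (-0.0013, 0.0585, 0.0060)
applied torque τ = (0.1800, -0.1300, -0.0300)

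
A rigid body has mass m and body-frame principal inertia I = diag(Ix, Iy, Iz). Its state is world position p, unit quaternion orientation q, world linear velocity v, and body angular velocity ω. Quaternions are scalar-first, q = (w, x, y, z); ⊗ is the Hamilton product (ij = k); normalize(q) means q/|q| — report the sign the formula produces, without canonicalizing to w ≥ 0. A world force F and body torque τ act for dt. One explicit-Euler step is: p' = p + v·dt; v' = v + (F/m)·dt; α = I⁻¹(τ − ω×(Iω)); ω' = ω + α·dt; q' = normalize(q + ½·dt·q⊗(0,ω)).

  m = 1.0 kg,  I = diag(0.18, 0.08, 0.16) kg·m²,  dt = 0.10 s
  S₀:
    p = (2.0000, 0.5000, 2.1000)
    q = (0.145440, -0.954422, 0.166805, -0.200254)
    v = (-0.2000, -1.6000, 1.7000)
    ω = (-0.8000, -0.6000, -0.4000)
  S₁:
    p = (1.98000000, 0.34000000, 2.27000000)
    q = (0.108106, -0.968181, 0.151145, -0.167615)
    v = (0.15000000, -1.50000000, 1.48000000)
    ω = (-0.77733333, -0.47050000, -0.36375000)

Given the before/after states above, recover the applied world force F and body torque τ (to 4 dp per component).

F = (3.5000, 1.0000, -2.2000)
τ = (0.0600, 0.1100, 0.0100)

ω₁ − ω₀ = (0.02266667, 0.12950000, 0.03625000)
gyro term ω₀×Iω₀ = (0.0192, 0.0064, -0.0480)
applied torque τ = (0.0600, 0.1100, 0.0100)
Δv = v₁−v₀ = (0.35000000, 0.10000000, -0.22000000)
applied force F = (3.5000, 1.0000, -2.2000)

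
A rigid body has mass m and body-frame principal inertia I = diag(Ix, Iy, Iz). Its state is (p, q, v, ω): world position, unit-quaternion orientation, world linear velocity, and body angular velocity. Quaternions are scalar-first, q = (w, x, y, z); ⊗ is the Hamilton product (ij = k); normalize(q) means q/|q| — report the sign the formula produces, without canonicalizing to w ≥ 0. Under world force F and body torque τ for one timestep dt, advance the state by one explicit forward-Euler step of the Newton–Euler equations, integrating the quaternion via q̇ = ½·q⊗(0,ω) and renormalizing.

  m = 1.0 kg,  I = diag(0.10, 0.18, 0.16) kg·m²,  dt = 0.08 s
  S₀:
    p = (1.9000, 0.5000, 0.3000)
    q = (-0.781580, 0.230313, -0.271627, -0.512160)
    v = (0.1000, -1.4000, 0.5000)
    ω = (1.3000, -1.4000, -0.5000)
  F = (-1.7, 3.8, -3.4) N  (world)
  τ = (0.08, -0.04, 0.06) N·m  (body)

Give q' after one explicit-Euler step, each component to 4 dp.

Hamilton product q⊗(0,ω) = (-0.9357647, -1.5972645, 0.5435605, 0.4214669)
q + ½dt·q⊗(0,ω), renormalized = (-0.8165, 0.1659, -0.2491, -0.4938)

q' = (-0.8165, 0.1659, -0.2491, -0.4938)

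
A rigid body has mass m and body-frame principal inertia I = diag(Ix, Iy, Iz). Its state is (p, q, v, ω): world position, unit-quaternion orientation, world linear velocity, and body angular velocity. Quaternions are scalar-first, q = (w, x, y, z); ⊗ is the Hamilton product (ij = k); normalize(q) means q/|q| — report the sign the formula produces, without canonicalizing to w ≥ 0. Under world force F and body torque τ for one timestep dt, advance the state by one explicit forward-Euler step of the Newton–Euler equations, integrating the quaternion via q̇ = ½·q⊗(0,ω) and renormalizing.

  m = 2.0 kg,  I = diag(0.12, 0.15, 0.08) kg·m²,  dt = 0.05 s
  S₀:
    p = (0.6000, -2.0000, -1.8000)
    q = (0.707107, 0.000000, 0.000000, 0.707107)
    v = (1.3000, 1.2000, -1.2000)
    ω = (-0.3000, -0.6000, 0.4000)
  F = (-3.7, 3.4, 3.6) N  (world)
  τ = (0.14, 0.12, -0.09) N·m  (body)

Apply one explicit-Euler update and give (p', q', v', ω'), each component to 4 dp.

p' = (0.6650, -1.9400, -1.8600)
q' = (0.6999, 0.0053, -0.0159, 0.7140)
v' = (1.2075, 1.2850, -1.1100)
ω' = (-0.2487, -0.5584, 0.3404)

precession coupling ω×(Iω) = (0.0168, -0.0048, 0.0054)
α = I⁻¹(τ − ω×Iω) = (1.0267, 0.8320, -1.1925)
new body rate ω' = (-0.2487, -0.5584, 0.3404)
q⊗(0,ω) = (-0.2828428, 0.2121321, -0.6363963, 0.2828428)
updated quaternion q' = (0.6999, 0.0053, -0.0159, 0.7140)
a = (-1.8500, 1.7000, 1.8000)
p + v·dt = (0.6650, -1.9400, -1.8600)
v + (F/m)dt = (1.2075, 1.2850, -1.1100)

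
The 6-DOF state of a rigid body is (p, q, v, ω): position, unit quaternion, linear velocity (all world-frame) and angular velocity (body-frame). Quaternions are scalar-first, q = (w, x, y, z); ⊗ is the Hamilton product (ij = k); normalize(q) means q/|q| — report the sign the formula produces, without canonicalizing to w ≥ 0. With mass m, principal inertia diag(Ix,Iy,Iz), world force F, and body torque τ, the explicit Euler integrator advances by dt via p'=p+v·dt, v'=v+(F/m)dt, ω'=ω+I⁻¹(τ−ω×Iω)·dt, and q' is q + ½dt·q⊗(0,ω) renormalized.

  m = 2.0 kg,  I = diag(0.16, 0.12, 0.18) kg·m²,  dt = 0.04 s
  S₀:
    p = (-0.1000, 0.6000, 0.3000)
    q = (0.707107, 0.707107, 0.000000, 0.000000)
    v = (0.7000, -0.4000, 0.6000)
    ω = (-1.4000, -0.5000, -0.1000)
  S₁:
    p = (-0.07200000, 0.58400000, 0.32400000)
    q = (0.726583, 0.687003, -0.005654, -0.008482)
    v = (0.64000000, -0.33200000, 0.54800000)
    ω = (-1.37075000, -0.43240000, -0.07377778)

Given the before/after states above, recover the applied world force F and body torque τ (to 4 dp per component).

rate change Δω = (0.02925000, 0.06760000, 0.02622222)
ω₀×(Iω₀) = (0.0030, -0.0028, -0.0280)
I·α + gyro = (0.1200, 0.2000, 0.0900)
v₁ − v₀ = (-0.06000000, 0.06800000, -0.05200000)
F = m·Δv/dt = (-3.0000, 3.4000, -2.6000)

F = (-3.0000, 3.4000, -2.6000)
τ = (0.1200, 0.2000, 0.0900)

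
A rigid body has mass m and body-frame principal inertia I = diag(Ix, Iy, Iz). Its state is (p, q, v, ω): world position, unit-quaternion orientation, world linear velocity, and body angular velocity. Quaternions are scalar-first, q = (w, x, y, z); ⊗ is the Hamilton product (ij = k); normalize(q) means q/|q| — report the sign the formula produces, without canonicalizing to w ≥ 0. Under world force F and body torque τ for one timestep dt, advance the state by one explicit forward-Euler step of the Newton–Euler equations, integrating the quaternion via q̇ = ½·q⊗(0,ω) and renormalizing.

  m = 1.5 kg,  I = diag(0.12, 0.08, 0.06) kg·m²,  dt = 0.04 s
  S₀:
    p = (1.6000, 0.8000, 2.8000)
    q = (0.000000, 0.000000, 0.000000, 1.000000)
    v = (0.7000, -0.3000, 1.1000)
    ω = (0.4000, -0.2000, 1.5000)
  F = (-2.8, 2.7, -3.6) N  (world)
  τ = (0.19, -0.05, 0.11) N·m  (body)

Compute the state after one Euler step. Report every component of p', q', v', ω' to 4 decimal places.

p' = (1.6280, 0.7880, 2.8440)
q' = (-0.0300, 0.0040, 0.0080, 0.9995)
v' = (0.6253, -0.2280, 1.0040)
ω' = (0.4613, -0.2430, 1.5712)

ω×(Iω) gyroscopic = (0.0060, 0.0360, 0.0032)
α = I⁻¹(τ − ω×Iω) = (1.5333, -1.0750, 1.7800)
new body rate ω' = (0.4613, -0.2430, 1.5712)
2q̇ = q⊗(0,ω) = (-1.5000000, 0.2000000, 0.4000000, 0.0000000)
q + ½dt·q⊗(0,ω), renormalized = (-0.0300, 0.0040, 0.0080, 0.9995)
a = (-1.8667, 1.8000, -2.4000)
p' = p + v·dt = (1.6280, 0.7880, 2.8440)
new velocity v' = (0.6253, -0.2280, 1.0040)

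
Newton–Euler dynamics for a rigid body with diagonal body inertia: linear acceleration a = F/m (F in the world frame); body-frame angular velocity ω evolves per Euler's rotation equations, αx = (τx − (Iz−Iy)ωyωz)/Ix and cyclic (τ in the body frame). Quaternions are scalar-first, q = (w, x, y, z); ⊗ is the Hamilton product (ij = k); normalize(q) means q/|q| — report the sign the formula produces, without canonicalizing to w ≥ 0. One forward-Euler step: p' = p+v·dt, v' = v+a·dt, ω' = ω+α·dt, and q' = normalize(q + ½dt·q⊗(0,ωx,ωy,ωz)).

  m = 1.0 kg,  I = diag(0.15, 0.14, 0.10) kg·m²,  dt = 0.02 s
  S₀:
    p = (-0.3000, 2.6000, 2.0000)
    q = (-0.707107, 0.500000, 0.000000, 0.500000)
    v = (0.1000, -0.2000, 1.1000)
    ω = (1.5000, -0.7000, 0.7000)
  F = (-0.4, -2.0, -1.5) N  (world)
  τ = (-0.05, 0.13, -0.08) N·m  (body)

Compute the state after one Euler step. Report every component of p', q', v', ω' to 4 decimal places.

p' = (-0.2980, 2.5960, 2.0220)
q' = (-0.7180, 0.4928, 0.0089, 0.4915)
v' = (0.0920, -0.2400, 1.0700)
ω' = (1.4907, -0.6889, 0.6819)

ω×(Iω) gyroscopic = (0.0196, 0.0525, 0.0105)
angular accel α = (-0.4640, 0.5536, -0.9050)
new body rate ω' = (1.4907, -0.6889, 0.6819)
q⊗(0,ω) = (-1.1000000, -0.7106605, 0.8949749, -0.8449749)
q' = normalize(q + ½dt·q⊗(0,ω)) = (-0.7180, 0.4928, 0.0089, 0.4915)
a = (-0.4000, -2.0000, -1.5000)
p' = p + v·dt = (-0.2980, 2.5960, 2.0220)
v + (F/m)dt = (0.0920, -0.2400, 1.0700)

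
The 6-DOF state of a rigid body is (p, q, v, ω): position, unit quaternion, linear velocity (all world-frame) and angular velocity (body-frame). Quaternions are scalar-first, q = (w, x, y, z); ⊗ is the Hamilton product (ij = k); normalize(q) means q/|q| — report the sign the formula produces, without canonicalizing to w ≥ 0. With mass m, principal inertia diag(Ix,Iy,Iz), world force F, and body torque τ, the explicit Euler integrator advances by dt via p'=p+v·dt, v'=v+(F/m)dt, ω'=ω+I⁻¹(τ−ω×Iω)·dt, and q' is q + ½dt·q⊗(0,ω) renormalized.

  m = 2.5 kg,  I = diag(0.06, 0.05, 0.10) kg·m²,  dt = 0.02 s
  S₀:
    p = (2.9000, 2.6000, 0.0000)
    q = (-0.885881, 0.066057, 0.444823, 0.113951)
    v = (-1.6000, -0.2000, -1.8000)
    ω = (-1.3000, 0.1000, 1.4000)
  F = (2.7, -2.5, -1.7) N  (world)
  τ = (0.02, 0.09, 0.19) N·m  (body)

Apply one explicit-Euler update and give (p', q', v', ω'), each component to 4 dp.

p' = (2.8680, 2.5960, -0.0360)
q' = (-0.8869, 0.0837, 0.4414, 0.1074)
v' = (-1.5784, -0.2200, -1.8136)
ω' = (-1.2957, 0.1069, 1.4377)

a = (1.0800, -1.0000, -0.6800)
new position p' = (2.8680, 2.5960, -0.0360)
v + (F/m)dt = (-1.5784, -0.2200, -1.8136)
α = I⁻¹(τ − ω×Iω) = (0.2167, 0.3440, 1.8870)
ω + α·dt = (-1.2957, 0.1069, 1.4377)
q⊗(0,ω) = (-0.1181396, 1.7630024, -0.3292042, -0.6553578)
q + ½dt·q⊗(0,ω), renormalized = (-0.8869, 0.0837, 0.4414, 0.1074)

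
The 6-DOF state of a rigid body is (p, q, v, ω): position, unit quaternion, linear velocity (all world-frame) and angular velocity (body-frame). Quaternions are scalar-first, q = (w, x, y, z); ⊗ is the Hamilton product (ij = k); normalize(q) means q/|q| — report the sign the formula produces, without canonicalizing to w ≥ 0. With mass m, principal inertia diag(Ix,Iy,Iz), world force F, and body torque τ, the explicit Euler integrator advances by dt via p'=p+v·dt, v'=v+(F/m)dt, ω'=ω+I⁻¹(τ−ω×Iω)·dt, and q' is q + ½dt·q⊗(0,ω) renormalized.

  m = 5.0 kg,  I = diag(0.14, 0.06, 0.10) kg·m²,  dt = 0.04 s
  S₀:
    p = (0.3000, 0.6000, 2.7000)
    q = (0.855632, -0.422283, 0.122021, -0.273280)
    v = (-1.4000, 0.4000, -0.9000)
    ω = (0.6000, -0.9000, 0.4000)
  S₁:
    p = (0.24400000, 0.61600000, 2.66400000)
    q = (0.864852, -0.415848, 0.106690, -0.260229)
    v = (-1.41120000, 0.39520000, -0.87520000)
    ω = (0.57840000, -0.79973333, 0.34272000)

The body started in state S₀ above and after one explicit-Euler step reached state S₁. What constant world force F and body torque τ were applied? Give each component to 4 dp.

F = (-1.4000, -0.6000, 3.1000)
τ = (-0.0900, 0.1600, -0.1000)

v₁ − v₀ = (-0.01120000, -0.00480000, 0.02480000)
applied force F = (-1.4000, -0.6000, 3.1000)
rate change Δω = (-0.02160000, 0.10026667, -0.05728000)
applied torque τ = (-0.0900, 0.1600, -0.1000)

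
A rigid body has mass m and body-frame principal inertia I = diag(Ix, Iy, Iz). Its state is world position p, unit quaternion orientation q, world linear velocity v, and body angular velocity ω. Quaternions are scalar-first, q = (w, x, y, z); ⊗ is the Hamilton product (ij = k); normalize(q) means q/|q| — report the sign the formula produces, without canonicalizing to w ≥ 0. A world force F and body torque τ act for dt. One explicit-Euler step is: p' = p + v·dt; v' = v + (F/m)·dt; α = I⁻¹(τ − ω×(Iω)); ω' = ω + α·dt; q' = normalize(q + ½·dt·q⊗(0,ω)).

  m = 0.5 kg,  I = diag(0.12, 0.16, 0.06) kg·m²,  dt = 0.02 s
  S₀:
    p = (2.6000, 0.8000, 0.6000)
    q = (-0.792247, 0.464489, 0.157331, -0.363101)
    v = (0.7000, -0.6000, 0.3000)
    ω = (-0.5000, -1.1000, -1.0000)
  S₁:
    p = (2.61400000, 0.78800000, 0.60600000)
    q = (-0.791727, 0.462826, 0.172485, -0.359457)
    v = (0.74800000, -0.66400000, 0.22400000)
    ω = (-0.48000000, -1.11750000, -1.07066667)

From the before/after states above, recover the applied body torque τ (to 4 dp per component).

τ = (0.0100, -0.1100, -0.1900)

Δω = ω₁−ω₀ = (0.02000000, -0.01750000, -0.07066667)
ω₀×(Iω₀) = (-0.1100, 0.0300, 0.0220)
applied torque τ = (0.0100, -0.1100, -0.1900)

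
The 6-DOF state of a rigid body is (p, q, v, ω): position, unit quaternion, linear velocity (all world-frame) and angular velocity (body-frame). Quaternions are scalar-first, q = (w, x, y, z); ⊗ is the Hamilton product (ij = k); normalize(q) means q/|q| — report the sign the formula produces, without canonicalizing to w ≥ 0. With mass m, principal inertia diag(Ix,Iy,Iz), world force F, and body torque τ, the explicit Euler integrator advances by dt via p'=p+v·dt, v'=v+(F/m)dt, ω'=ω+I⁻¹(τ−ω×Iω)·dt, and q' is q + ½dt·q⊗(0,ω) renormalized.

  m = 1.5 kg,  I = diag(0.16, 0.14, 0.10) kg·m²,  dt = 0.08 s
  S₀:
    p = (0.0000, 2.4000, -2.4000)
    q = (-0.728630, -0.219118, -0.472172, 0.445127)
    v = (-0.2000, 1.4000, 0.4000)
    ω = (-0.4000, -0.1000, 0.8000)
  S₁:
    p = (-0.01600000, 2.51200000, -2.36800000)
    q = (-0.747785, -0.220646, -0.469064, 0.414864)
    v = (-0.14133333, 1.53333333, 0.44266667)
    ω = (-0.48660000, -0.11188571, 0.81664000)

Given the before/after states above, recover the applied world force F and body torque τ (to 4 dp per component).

F = (1.1000, 2.5000, 0.8000)
τ = (-0.1700, -0.0400, 0.0200)

ω₁ − ω₀ = (-0.08660000, -0.01188571, 0.01664000)
precession coupling = (0.0032, -0.0192, -0.0008)
τ = I·(Δω/dt) + ω₀×(Iω₀) = (-0.1700, -0.0400, 0.0200)
velocity change Δv = (0.05866667, 0.13333333, 0.04266667)
m·(v₁−v₀)/dt = (1.1000, 2.5000, 0.8000)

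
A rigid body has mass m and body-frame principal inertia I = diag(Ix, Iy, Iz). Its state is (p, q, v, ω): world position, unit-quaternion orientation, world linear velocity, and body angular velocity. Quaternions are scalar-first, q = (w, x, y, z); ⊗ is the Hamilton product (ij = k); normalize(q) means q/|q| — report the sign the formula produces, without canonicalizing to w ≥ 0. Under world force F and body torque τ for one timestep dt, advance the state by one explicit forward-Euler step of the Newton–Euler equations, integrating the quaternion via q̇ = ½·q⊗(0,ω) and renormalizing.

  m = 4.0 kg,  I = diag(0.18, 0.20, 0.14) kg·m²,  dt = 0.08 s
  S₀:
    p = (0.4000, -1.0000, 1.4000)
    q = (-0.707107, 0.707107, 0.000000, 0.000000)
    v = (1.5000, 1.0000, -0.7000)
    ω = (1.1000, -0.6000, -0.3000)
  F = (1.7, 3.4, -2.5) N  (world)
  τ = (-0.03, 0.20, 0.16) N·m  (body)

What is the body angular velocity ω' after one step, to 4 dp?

ω' = (1.0915, -0.5147, -0.2010)

gyro term ω×Iω = (-0.0108, -0.0132, -0.0132)
angular accel α = (-0.1067, 1.0660, 1.2371)
ω' = ω + α·dt = (1.0915, -0.5147, -0.2010)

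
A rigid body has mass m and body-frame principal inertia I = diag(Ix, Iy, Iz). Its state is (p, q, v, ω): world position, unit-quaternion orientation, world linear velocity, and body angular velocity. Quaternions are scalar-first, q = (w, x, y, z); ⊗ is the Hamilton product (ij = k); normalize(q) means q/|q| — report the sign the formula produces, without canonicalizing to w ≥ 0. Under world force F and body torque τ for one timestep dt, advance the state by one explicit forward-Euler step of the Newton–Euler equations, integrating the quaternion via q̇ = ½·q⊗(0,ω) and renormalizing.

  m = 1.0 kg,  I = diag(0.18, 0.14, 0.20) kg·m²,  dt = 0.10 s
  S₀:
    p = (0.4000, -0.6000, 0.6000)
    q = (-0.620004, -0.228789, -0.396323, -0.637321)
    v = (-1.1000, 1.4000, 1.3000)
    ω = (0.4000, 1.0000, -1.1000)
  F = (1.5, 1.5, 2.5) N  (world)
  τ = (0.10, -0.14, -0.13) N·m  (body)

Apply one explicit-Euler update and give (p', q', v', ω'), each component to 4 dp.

a = (1.5000, 1.5000, 2.5000)
p + v·dt = (0.2900, -0.4600, 0.7300)
new velocity v' = (-0.9500, 1.5500, 1.5500)
(τ − ω×Iω)/I = (0.9222, -1.0629, -0.5700)
ω' = ω + α·dt = (0.4922, 0.8937, -1.1570)
Hamilton product q⊗(0,ω) = (-0.2132145, 0.8252747, -1.1266003, 0.6117446)
q' = normalize(q + ½dt·q⊗(0,ω)) = (-0.6288, -0.1870, -0.4513, -0.6049)

p' = (0.2900, -0.4600, 0.7300)
q' = (-0.6288, -0.1870, -0.4513, -0.6049)
v' = (-0.9500, 1.5500, 1.5500)
ω' = (0.4922, 0.8937, -1.1570)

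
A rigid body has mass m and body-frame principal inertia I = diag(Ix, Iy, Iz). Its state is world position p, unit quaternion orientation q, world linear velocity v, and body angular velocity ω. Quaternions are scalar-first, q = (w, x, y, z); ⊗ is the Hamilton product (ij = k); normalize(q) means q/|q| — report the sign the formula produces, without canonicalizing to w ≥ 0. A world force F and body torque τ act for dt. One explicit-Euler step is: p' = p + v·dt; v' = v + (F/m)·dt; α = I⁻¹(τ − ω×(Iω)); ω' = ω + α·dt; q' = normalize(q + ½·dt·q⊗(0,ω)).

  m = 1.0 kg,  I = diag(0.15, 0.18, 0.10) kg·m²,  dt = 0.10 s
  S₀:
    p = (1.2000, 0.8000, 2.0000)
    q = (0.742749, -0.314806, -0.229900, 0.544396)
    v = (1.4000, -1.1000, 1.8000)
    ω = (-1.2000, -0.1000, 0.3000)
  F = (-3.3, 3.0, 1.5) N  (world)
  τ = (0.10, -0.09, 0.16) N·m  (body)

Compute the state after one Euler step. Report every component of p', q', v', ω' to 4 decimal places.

a = (-3.3000, 3.0000, 1.5000)
p + v·dt = (1.3400, 0.6900, 2.1800)
new velocity v' = (1.0700, -0.8000, 1.9500)
ω×(Iω) gyroscopic = (0.0024, -0.0180, 0.0036)
(τ − ω×Iω)/I = (0.6507, -0.4000, 1.5640)
ω' = ω + α·dt = (-1.1349, -0.1400, 0.4564)
q⊗(0,ω) = (-0.5640760, -0.9058292, -0.6331083, -0.0215747)
updated quaternion q' = (0.7132, -0.3594, -0.2611, 0.5423)

p' = (1.3400, 0.6900, 2.1800)
q' = (0.7132, -0.3594, -0.2611, 0.5423)
v' = (1.0700, -0.8000, 1.9500)
ω' = (-1.1349, -0.1400, 0.4564)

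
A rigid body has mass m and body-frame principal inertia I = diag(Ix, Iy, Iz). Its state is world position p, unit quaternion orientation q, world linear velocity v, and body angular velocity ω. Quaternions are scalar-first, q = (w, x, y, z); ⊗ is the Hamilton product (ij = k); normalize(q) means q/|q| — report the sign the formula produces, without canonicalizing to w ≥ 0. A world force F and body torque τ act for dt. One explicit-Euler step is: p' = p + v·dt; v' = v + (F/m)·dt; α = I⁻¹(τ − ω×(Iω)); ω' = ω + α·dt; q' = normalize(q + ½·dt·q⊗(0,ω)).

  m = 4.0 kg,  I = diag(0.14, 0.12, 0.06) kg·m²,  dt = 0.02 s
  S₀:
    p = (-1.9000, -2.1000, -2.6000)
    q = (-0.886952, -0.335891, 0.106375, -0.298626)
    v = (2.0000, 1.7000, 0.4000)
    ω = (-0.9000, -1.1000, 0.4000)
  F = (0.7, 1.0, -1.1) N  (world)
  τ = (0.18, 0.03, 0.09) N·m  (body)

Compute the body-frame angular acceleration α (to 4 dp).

ω×(Iω) gyroscopic = (0.0264, -0.0288, -0.0198)
α = I⁻¹(τ − ω×Iω) = (1.0971, 0.4900, 1.8300)

α = (1.0971, 0.4900, 1.8300)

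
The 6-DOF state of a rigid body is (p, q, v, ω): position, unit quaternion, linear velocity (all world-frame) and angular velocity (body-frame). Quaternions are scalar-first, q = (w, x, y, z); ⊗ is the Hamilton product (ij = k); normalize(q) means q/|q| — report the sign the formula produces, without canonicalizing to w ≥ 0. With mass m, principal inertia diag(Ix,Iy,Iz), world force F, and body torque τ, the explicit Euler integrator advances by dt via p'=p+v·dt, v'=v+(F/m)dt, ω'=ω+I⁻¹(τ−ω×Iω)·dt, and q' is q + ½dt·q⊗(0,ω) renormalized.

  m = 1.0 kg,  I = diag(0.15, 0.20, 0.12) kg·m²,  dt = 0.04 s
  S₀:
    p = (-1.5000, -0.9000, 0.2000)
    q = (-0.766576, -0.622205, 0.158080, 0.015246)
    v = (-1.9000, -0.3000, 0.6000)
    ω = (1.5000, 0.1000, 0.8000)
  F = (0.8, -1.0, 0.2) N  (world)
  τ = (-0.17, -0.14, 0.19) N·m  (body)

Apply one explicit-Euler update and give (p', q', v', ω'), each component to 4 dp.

p' = (-1.5760, -0.9120, 0.2240)
q' = (-0.7480, -0.6423, 0.1669, -0.0030)
v' = (-1.8680, -0.3400, 0.6080)
ω' = (1.4564, 0.0648, 0.8608)

ω×(Iω) gyroscopic = (-0.0064, 0.0360, 0.0075)
α = I⁻¹(τ − ω×Iω) = (-1.0907, -0.8800, 1.5208)
ω + α·dt = (1.4564, 0.0648, 0.8608)
Hamilton product q⊗(0,ω) = (0.9053027, -1.0249246, 0.4439754, -0.9126013)
updated quaternion q' = (-0.7480, -0.6423, 0.1669, -0.0030)
linear accel F/m = (0.8000, -1.0000, 0.2000)
new position p' = (-1.5760, -0.9120, 0.2240)
v + (F/m)dt = (-1.8680, -0.3400, 0.6080)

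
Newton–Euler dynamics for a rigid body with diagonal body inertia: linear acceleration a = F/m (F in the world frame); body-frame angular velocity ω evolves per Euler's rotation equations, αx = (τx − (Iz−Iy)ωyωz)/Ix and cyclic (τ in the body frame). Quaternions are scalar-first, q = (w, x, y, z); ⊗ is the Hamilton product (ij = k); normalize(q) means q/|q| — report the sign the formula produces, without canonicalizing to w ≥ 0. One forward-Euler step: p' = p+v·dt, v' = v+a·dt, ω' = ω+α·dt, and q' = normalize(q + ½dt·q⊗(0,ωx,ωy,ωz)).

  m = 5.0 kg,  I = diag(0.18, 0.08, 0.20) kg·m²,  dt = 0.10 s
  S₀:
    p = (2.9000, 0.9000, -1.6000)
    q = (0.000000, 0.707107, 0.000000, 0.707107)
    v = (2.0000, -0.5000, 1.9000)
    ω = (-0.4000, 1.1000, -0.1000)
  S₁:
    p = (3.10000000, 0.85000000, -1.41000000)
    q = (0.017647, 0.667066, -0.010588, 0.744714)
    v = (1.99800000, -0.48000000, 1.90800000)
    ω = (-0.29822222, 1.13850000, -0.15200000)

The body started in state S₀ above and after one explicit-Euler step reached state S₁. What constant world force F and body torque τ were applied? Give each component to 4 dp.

F = (-0.1000, 1.0000, 0.4000)
τ = (0.1700, 0.0300, -0.0600)

v₁ − v₀ = (-0.00200000, 0.02000000, 0.00800000)
m·(v₁−v₀)/dt = (-0.1000, 1.0000, 0.4000)
ω₁ − ω₀ = (0.10177778, 0.03850000, -0.05200000)
precession coupling = (-0.0132, -0.0008, 0.0440)
τ = I·(Δω/dt) + ω₀×(Iω₀) = (0.1700, 0.0300, -0.0600)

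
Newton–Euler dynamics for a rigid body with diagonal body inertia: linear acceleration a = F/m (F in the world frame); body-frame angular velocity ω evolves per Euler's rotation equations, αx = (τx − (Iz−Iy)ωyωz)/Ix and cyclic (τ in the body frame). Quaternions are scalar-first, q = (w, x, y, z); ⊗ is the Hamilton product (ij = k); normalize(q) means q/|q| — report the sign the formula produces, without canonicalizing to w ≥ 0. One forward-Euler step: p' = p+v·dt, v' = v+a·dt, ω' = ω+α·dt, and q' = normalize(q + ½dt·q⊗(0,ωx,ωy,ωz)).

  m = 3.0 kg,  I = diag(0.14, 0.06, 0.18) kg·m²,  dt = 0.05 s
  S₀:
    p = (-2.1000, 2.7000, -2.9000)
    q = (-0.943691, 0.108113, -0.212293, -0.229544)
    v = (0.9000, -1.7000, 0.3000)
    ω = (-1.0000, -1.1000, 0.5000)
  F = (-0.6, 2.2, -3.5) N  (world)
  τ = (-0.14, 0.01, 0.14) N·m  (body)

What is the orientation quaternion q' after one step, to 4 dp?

q⊗(0,ω) = (-0.0106373, 0.5850461, 1.2135476, -0.8030628)
q' = normalize(q + ½dt·q⊗(0,ω)) = (-0.9432, 0.1226, -0.1818, -0.2494)

q' = (-0.9432, 0.1226, -0.1818, -0.2494)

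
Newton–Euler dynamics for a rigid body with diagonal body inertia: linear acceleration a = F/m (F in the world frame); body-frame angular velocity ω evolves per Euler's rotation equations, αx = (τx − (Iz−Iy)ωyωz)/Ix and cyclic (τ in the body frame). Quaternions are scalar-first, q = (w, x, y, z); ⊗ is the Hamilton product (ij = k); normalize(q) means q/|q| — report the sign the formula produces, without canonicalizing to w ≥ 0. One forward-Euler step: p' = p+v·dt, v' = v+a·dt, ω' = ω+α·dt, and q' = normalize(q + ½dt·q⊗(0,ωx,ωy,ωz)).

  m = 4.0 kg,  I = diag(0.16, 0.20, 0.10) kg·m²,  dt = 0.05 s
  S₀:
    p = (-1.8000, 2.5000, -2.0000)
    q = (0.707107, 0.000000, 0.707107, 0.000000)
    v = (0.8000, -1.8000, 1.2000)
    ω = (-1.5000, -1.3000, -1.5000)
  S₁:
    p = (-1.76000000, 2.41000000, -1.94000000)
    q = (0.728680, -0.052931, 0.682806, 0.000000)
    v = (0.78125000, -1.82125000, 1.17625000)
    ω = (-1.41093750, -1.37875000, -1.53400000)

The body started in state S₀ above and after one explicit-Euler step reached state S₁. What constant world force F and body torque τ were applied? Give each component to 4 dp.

F = (-1.5000, -1.7000, -1.9000)
τ = (0.0900, -0.1800, 0.0100)

Δv = v₁−v₀ = (-0.01875000, -0.02125000, -0.02375000)
applied force F = (-1.5000, -1.7000, -1.9000)
Δω = ω₁−ω₀ = (0.08906250, -0.07875000, -0.03400000)
τ = I·(Δω/dt) + ω₀×(Iω₀) = (0.0900, -0.1800, 0.0100)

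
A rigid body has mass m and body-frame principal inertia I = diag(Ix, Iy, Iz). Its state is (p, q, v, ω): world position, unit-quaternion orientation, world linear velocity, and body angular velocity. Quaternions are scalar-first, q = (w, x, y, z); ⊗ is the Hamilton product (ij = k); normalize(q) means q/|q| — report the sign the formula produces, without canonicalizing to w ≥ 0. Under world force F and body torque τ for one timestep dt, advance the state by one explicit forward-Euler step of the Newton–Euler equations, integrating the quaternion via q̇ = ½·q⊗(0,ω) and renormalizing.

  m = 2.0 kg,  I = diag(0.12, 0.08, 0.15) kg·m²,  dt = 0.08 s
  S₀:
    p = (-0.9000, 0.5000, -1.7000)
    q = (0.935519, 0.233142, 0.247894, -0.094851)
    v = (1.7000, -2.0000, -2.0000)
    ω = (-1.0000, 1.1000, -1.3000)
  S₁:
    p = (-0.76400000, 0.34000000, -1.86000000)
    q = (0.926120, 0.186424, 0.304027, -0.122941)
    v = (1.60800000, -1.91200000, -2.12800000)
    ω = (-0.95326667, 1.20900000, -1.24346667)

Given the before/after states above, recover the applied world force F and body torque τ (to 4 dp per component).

F = (-2.3000, 2.2000, -3.2000)
τ = (-0.0300, 0.0700, 0.1500)

Δω = ω₁−ω₀ = (0.04673333, 0.10900000, 0.05653333)
I·α + gyro = (-0.0300, 0.0700, 0.1500)
Δv = v₁−v₀ = (-0.09200000, 0.08800000, -0.12800000)
m·(v₁−v₀)/dt = (-2.3000, 2.2000, -3.2000)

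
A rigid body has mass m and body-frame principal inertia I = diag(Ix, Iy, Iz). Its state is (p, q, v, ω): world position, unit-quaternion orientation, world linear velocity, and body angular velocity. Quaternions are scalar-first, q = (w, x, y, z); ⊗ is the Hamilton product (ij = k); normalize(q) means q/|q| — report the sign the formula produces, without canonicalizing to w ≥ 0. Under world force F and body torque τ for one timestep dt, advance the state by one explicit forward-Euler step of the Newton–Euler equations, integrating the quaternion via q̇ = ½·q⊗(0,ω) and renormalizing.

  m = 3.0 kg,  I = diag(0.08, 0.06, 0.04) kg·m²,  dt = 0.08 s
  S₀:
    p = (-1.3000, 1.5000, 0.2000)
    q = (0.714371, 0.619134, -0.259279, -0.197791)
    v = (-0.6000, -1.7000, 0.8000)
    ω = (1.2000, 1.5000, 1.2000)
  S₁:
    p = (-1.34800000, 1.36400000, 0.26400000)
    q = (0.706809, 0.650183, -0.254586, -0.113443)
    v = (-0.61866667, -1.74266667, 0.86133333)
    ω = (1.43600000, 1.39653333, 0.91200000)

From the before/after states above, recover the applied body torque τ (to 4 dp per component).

rate change Δω = (0.23600000, -0.10346667, -0.28800000)
I·α + gyro = (0.2000, -0.0200, -0.1800)

τ = (0.2000, -0.0200, -0.1800)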